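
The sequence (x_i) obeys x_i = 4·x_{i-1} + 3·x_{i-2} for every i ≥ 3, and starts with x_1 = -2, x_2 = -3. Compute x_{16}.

Iterate the recurrence:
x_3 = -18, x_4 = -81, x_5 = -378, …, x_{13} = -81978858, x_{14} = -380853387, x_{15} = -1769350122, x_{16} = -8219960649.

-8219960649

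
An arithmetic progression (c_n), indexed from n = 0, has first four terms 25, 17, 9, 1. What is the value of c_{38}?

-279

Common difference d = -8.
c_n = 25 + (n - 0)·(-8).
c_{38} = 25 + 38·(-8) = -279.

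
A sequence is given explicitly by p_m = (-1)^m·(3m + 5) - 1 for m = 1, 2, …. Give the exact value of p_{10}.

34

(-1)^10 = 1; 3m + 5 at m=10 is 35; so p_{10} = 34.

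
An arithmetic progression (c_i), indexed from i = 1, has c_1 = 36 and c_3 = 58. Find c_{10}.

Common difference d = (58 - 36) / (3 - 1) = 11.
c_i = 36 + (i - 1)·11.
c_{10} = 36 + 9·11 = 135.

135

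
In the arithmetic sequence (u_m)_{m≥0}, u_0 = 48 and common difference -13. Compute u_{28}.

-316

u_m = 48 + (m - 0)·(-13).
u_{28} = 48 + 28·(-13) = -316.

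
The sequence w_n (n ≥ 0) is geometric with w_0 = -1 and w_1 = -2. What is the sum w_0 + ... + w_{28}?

-536870911

Common ratio r = 2.
w_n = (-1)·2^(n-0).
S = (-1)·(2^29 - 1)/(2 - 1) = (-1)·(536870912 - 1)/(1) = -536870911.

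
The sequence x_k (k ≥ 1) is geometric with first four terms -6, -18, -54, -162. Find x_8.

Common ratio r = 3.
x_k = (-6)·3^(k-1).
x_8 = (-6)·3^7 = -13122.

-13122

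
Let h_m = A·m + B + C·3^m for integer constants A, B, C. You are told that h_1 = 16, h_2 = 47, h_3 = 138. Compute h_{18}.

Plug in m = 1, 2, 3: A + B + 3C = 16; 2A + B + 9C = 47; 3A + B + 27C = 138.
Subtracting the first from the second: A + 6C = 31.
Subtracting the second from the third: A + 18C = 91.
Solving: C = 5, A = 1, then B = 0.
Therefore h_{18} = 18 + 0 + 5·387420489 = 1937102463.

1937102463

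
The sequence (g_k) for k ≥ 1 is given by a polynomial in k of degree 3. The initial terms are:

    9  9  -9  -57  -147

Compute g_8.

1st diffs: 0, -18, -48, -90.
2nd diffs: -18, -30, -42.
3rd diffs: -12, -12 (constant).
So g_k = -2k^3 + 3k^2 + 5k + 3.
Evaluating at k = 8 gives g_8 = -789.

-789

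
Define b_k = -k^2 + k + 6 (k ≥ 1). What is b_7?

b_7 = -1·7^2 + 1·7 + 6 = -36.

-36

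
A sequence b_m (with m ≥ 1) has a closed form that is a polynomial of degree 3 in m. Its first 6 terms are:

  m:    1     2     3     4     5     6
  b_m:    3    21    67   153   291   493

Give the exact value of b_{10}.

2181

1st diffs: 18, 46, 86, 138, 202.
2nd diffs: 28, 40, 52, 64.
3rd diffs: 12, 12, 12 (constant).
So b_m = 2m^3 + 2m^2 - 2m + 1.
Evaluating at m = 10 gives b_{10} = 2181.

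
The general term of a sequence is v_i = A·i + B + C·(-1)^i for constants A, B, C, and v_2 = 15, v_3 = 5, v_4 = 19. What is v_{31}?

61

Plug in i = 2, 3, 4: 2A + B + C = 15; 3A + B - C = 5; 4A + B + C = 19.
Subtracting the first from the second: A - 2C = -10.
Subtracting the second from the third: A + 2C = 14.
Solving: C = 6, A = 2, then B = 5.
So v_i = 2·i + 5 + 6·(-1)^i; at i=31 this is 61.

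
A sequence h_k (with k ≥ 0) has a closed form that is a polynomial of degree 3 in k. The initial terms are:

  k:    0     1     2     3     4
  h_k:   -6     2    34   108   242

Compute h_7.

1st diffs: 8, 32, 74, 134.
2nd diffs: 24, 42, 60.
3rd diffs: 18, 18 (constant).
Newton forward-difference form: h_k = -6 + 8·C(k,1) + 24·C(k,2) + 18·C(k,3).
At k = 7: k = 7, so h_7 = -6 + 56 + 504 + 630 = 1184.

1184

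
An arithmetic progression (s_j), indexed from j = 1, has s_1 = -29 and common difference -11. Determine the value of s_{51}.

s_j = -29 + (j - 1)·(-11).
s_{51} = -29 + 50·(-11) = -579.

-579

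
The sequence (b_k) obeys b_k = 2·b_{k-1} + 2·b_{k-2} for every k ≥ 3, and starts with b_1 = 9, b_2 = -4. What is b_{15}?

Applying the relation repeatedly:
b_3 = 10;  b_4 = 12;  b_5 = 44;  …;  b_{12} = 47296;  b_{13} = 129216;  b_{14} = 353024;  b_{15} = 964480.

964480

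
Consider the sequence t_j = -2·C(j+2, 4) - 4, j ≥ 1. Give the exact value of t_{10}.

C(12, 4) = 495, so t_{10} = -994.

-994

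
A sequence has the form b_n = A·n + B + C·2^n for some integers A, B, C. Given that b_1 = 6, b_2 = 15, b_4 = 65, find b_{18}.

The three given values yield: A + B + 2C = 6; 2A + B + 4C = 15; 4A + B + 16C = 65.
Subtracting the first from the second: A + 2C = 9.
Subtracting the second from the third: 2A + 12C = 50.
Solving: C = 4, A = 1, then B = -3.
So b_n = 1·n + (-3) + 4·2^n; at n=18 this is 1048591.

1048591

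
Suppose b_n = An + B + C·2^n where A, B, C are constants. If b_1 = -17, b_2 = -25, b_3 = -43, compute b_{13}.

The three given values yield: A + B + 2C = -17; 2A + B + 4C = -25; 3A + B + 8C = -43.
Subtracting the first from the second: A + 2C = -8.
Subtracting the second from the third: A + 4C = -18.
Solving: C = -5, A = 2, then B = -9.
Therefore b_{13} = 26 + (-9) + (-5)·8192 = -40943.

-40943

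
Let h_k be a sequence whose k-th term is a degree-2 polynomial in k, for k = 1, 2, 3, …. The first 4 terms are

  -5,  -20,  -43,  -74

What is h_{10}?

1st diffs: -15, -23, -31.
2nd diffs: -8, -8 (constant).
So h_k = -4k^2 - 3k + 2.
Evaluating at k = 10 gives h_{10} = -428.

-428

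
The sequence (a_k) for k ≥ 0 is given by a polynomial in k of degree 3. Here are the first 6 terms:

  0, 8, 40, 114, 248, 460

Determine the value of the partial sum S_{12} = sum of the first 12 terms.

14718

1st diffs: 8, 32, 74, 134, 212.
2nd diffs: 24, 42, 60, 78.
3rd diffs: 18, 18, 18 (constant).
So a_k = 3k^3 + 3k^2 + 2k.
Continuing: …, 768, 1190, 1744, 2448, …, a_{11} = 4378.
Summing k = 0..11 (12 terms) gives 14718.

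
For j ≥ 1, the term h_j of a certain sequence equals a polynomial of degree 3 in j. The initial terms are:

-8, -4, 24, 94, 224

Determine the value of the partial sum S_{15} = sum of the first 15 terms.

35790

1st diffs: 4, 28, 70, 130.
2nd diffs: 24, 42, 60.
3rd diffs: 18, 18 (constant).
So h_j = 3j^3 - 6j^2 + j - 6.
Continuing: …, 432, 736, 1154, 1704, …, h_{15} = 8784.
Summing j = 1..15 (15 terms) gives 35790.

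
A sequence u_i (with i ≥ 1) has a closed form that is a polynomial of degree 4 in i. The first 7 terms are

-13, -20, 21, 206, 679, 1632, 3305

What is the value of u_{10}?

1st diffs: -7, 41, 185, 473, 953, 1673.
2nd diffs: 48, 144, 288, 480, 720.
3rd diffs: 96, 144, 192, 240.
4th diffs: 48, 48, 48 (constant).
Newton forward-difference form: u_i = -13 + (-7)·C(i-1,1) + 48·C(i-1,2) + 96·C(i-1,3) + 48·C(i-1,4).
At i = 10: i-1 = 9, so u_{10} = -13 - 63 + 1728 + 8064 + 6048 = 15764.

15764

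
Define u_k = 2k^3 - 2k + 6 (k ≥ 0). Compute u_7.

678

u_7 = 2·7^3 - 2·7 + 6 = 678.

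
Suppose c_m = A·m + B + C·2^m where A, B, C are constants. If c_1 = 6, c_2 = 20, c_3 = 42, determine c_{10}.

4148

The three given values yield: A + B + 2C = 6; 2A + B + 4C = 20; 3A + B + 8C = 42.
Subtracting the first from the second: A + 2C = 14.
Subtracting the second from the third: A + 4C = 22.
Solving: C = 4, A = 6, then B = -8.
Hence c_{10} = 6·10 + (-8) + 4·1024 = 4148.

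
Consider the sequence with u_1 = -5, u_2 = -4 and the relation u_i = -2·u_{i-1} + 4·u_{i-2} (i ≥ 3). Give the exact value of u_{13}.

-643072

Iterate the recurrence:
u_3 = -12;  u_4 = 8;  u_5 = -64;  …;  u_{10} = 18944;  u_{11} = -61440;  u_{12} = 198656;  u_{13} = -643072.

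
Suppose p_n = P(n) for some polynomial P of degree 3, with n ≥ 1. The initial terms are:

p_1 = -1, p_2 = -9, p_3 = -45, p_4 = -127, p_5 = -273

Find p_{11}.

-3501

1st diffs: -8, -36, -82, -146.
2nd diffs: -28, -46, -64.
3rd diffs: -18, -18 (constant).
So p_n = -3n^3 + 4n^2 + n - 3.
Evaluating at n = 11 gives p_{11} = -3501.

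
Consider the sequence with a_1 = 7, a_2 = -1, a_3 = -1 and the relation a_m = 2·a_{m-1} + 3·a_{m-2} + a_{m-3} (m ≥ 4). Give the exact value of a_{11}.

a_4 = 2; a_5 = 0; a_6 = 5; a_7 = 12; a_8 = 39; a_9 = 119; a_{10} = 367; a_{11} = 1130.

1130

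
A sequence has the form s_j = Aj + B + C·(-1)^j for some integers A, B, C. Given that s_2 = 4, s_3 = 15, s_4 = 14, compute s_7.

Write the equations: 2A + B + C = 4; 3A + B - C = 15; 4A + B + C = 14.
Subtracting the first from the second: A - 2C = 11.
Subtracting the second from the third: A + 2C = -1.
Solving: C = -3, A = 5, then B = -3.
So s_j = 5·j + (-3) + (-3)·(-1)^j; at j=7 this is 35.

35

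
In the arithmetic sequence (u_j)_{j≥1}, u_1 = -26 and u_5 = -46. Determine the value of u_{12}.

-81

Common difference d = (-46 - (-26)) / (5 - 1) = -5.
u_j = -26 + (j - 1)·(-5).
u_{12} = -26 + 11·(-5) = -81.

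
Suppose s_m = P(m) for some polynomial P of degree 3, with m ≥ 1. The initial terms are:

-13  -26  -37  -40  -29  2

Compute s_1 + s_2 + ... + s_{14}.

1st diffs: -13, -11, -3, 11, 31.
2nd diffs: 2, 8, 14, 20.
3rd diffs: 6, 6, 6 (constant).
Newton forward-difference form: s_m = -13 + (-13)·C(m-1,1) + 2·C(m-1,2) + 6·C(m-1,3).
Continuing: …, 59, 148, 275, 446, …, s_{14} = 1690.
Summing m = 1..14 (14 terms) gives 5369.

5369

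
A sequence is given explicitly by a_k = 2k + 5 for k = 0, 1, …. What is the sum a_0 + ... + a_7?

Over k = 0..7: Σk = 28.
Total = (2)·28 + (5)·8 = 96.

96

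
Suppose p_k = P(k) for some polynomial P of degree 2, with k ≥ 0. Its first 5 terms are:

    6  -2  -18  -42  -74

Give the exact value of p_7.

1st diffs: -8, -16, -24, -32.
2nd diffs: -8, -8, -8 (constant).
Newton forward-difference form: p_k = 6 + (-8)·C(k,1) + (-8)·C(k,2).
At k = 7: k = 7, so p_7 = 6 - 56 - 168 = -218.

-218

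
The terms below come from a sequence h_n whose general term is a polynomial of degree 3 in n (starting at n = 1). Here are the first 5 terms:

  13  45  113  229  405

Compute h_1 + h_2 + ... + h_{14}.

1st diffs: 32, 68, 116, 176.
2nd diffs: 36, 48, 60.
3rd diffs: 12, 12 (constant).
Newton forward-difference form: h_n = 13 + 32·C(n-1,1) + 36·C(n-1,2) + 12·C(n-1,3).
Continuing: …, 653, 985, 1413, 1949, …, h_{14} = 6669.
Summing n = 1..14 (14 terms) gives 28210.

28210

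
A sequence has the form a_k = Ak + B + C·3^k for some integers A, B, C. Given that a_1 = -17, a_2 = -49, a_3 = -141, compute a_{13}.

-7971641

At k = 1, 2, 3: A + B + 3C = -17; 2A + B + 9C = -49; 3A + B + 27C = -141.
Subtracting the first from the second: A + 6C = -32.
Subtracting the second from the third: A + 18C = -92.
Solving: C = -5, A = -2, then B = 0.
So a_k = -2·k + 0 + (-5)·3^k; at k=13 this is -7971641.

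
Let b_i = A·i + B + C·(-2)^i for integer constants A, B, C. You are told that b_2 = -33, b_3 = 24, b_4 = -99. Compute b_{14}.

At i = 2, 3, 4: 2A + B + 4C = -33; 3A + B - 8C = 24; 4A + B + 16C = -99.
Subtracting the first from the second: A - 12C = 57.
Subtracting the second from the third: A + 24C = -123.
Solving: C = -5, A = -3, then B = -7.
Hence b_{14} = -3·14 + (-7) + (-5)·16384 = -81969.

-81969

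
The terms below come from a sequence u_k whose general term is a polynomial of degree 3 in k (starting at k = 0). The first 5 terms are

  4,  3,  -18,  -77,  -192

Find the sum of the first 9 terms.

-3948

1st diffs: -1, -21, -59, -115.
2nd diffs: -20, -38, -56.
3rd diffs: -18, -18 (constant).
So u_k = -3k^3 - k^2 + 3k + 4.
Continuing: -381, -662, -1053, -1572.
Summing k = 0..8 (9 terms) gives -3948.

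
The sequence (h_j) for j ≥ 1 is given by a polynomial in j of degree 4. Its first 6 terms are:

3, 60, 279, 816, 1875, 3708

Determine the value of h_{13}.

69459

1st diffs: 57, 219, 537, 1059, 1833.
2nd diffs: 162, 318, 522, 774.
3rd diffs: 156, 204, 252.
4th diffs: 48, 48 (constant).
Newton forward-difference form: h_j = 3 + 57·C(j-1,1) + 162·C(j-1,2) + 156·C(j-1,3) + 48·C(j-1,4).
At j = 13: j-1 = 12, so h_{13} = 3 + 684 + 10692 + 34320 + 23760 = 69459.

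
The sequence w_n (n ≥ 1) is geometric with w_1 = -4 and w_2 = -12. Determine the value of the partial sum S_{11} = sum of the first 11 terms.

Common ratio r = 3.
w_n = (-4)·3^(n-1).
S = (-4)·(3^11 - 1)/(3 - 1) = (-4)·(177147 - 1)/(2) = -354292.

-354292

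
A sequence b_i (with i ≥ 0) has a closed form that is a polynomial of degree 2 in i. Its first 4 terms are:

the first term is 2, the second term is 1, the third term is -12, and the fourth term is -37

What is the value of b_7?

-257

1st diffs: -1, -13, -25.
2nd diffs: -12, -12 (constant).
So b_i = -6i^2 + 5i + 2.
Evaluating at i = 7 gives b_7 = -257.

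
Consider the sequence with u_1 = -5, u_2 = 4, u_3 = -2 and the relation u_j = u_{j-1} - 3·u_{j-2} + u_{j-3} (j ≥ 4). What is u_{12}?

u_4 = -19  u_5 = -9  u_6 = 46  u_7 = 54  u_8 = -93  u_9 = -209  u_{10} = 124  u_{11} = 658  u_{12} = 77.

77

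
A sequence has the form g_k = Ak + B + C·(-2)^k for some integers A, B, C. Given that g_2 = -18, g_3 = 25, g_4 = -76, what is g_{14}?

Write the equations: 2A + B + 4C = -18; 3A + B - 8C = 25; 4A + B + 16C = -76.
Subtracting the first from the second: A - 12C = 43.
Subtracting the second from the third: A + 24C = -101.
Solving: C = -4, A = -5, then B = 8.
Therefore g_{14} = -70 + 8 + (-4)·16384 = -65598.

-65598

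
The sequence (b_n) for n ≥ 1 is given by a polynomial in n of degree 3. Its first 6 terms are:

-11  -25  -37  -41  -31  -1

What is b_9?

1st diffs: -14, -12, -4, 10, 30.
2nd diffs: 2, 8, 14, 20.
3rd diffs: 6, 6, 6 (constant).
Newton forward-difference form: b_n = -11 + (-14)·C(n-1,1) + 2·C(n-1,2) + 6·C(n-1,3).
At n = 9: n-1 = 8, so b_9 = -11 - 112 + 56 + 336 = 269.

269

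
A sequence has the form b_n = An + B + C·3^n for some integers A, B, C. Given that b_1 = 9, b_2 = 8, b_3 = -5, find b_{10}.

At n = 1, 2, 3: A + B + 3C = 9; 2A + B + 9C = 8; 3A + B + 27C = -5.
Subtracting the first from the second: A + 6C = -1.
Subtracting the second from the third: A + 18C = -13.
Solving: C = -1, A = 5, then B = 7.
Therefore b_{10} = 50 + 7 + (-1)·59049 = -58992.

-58992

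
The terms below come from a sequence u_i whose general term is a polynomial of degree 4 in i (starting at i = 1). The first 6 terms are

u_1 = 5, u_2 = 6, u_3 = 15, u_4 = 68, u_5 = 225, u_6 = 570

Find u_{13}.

1st diffs: 1, 9, 53, 157, 345.
2nd diffs: 8, 44, 104, 188.
3rd diffs: 36, 60, 84.
4th diffs: 24, 24 (constant).
So u_i = i^4 - 4i^3 + 3i^2 + 5i.
Evaluating at i = 13 gives u_{13} = 20345.

20345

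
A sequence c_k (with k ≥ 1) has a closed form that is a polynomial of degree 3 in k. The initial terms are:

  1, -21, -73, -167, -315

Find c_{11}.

1st diffs: -22, -52, -94, -148.
2nd diffs: -30, -42, -54.
3rd diffs: -12, -12 (constant).
So c_k = -2k^3 - 3k^2 + k + 5.
Evaluating at k = 11 gives c_{11} = -3009.

-3009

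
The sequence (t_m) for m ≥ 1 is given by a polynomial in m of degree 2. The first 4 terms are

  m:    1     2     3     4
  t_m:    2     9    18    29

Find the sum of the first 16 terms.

1992

1st diffs: 7, 9, 11.
2nd diffs: 2, 2 (constant).
So t_m = m^2 + 4m - 3.
Continuing: …, 42, 57, 74, 93, …, t_{16} = 317.
Summing m = 1..16 (16 terms) gives 1992.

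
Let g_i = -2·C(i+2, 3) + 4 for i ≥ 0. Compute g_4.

-36

C(6, 3) = 20, so g_4 = -36.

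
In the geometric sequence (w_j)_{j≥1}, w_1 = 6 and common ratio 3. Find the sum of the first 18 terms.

w_j = 6·3^(j-1).
S = 6·(3^18 - 1)/(3 - 1) = 6·(387420489 - 1)/(2) = 1162261464.

1162261464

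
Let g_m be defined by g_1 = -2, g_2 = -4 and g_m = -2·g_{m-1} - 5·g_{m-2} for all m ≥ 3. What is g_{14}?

Applying the relation repeatedly:
g_3 = 18  g_4 = -16  g_5 = -58  …  g_{11} = -9822  g_{12} = 20864  g_{13} = 7382  g_{14} = -119084.

-119084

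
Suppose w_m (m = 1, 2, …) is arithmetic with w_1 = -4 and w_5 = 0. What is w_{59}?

54

Common difference d = (0 - (-4)) / (5 - 1) = 1.
w_m = -4 + (m - 1)·1.
w_{59} = -4 + 58·1 = 54.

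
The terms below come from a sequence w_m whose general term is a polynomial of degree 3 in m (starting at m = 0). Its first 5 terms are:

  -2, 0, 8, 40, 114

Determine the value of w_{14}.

7124

1st diffs: 2, 8, 32, 74.
2nd diffs: 6, 24, 42.
3rd diffs: 18, 18 (constant).
So w_m = 3m^3 - 6m^2 + 5m - 2.
Evaluating at m = 14 gives w_{14} = 7124.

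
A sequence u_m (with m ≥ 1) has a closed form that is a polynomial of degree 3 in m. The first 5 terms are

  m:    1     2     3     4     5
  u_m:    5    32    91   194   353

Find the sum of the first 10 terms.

7625

1st diffs: 27, 59, 103, 159.
2nd diffs: 32, 44, 56.
3rd diffs: 12, 12 (constant).
So u_m = 2m^3 + 4m^2 + m - 2.
Continuing: …, 580, 887, 1286, 1789, …, u_{10} = 2408.
Summing m = 1..10 (10 terms) gives 7625.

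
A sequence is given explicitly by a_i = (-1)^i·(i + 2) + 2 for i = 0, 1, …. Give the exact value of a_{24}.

(-1)^24 = 1; i + 2 at i=24 is 26; so a_{24} = 28.

28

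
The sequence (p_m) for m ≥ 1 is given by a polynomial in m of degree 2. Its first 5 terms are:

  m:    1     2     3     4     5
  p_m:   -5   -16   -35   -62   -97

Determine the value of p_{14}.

-772

1st diffs: -11, -19, -27, -35.
2nd diffs: -8, -8, -8 (constant).
Newton forward-difference form: p_m = -5 + (-11)·C(m-1,1) + (-8)·C(m-1,2).
At m = 14: m-1 = 13, so p_{14} = -5 - 143 - 624 = -772.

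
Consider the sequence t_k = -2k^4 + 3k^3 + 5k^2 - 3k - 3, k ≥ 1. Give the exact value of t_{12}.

-35607

t_{12} = -2·12^4 + 3·12^3 + 5·12^2 - 3·12 - 3 = -35607.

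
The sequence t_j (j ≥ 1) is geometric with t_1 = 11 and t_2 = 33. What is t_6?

2673

Common ratio r = 3.
t_j = 11·3^(j-1).
t_6 = 11·3^5 = 2673.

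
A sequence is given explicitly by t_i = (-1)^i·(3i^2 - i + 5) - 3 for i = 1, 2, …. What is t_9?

(-1)^9 = -1; 3i^2 - i + 5 at i=9 is 239; so t_9 = -242.

-242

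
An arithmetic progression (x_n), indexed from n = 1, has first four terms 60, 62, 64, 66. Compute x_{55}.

168

Common difference d = 2.
x_n = 60 + (n - 1)·2.
x_{55} = 60 + 54·2 = 168.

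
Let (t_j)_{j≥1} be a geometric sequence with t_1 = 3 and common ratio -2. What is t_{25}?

t_j = 3·(-2)^(j-1).
t_{25} = 3·(-2)^24 = 50331648.

50331648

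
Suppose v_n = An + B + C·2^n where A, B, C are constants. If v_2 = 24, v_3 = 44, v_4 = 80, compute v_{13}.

The three given values yield: 2A + B + 4C = 24; 3A + B + 8C = 44; 4A + B + 16C = 80.
Subtracting the first from the second: A + 4C = 20.
Subtracting the second from the third: A + 8C = 36.
Solving: C = 4, A = 4, then B = 0.
So v_n = 4·n + 0 + 4·2^n; at n=13 this is 32820.

32820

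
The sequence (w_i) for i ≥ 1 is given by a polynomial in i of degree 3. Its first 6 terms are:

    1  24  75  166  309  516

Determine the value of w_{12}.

1st diffs: 23, 51, 91, 143, 207.
2nd diffs: 28, 40, 52, 64.
3rd diffs: 12, 12, 12 (constant).
So w_i = 2i^3 + 2i^2 + 3i - 6.
Evaluating at i = 12 gives w_{12} = 3774.

3774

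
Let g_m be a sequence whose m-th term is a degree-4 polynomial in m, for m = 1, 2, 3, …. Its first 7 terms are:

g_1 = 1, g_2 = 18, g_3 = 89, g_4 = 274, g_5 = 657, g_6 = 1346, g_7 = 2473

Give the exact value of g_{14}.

1st diffs: 17, 71, 185, 383, 689, 1127.
2nd diffs: 54, 114, 198, 306, 438.
3rd diffs: 60, 84, 108, 132.
4th diffs: 24, 24, 24 (constant).
Newton forward-difference form: g_m = 1 + 17·C(m-1,1) + 54·C(m-1,2) + 60·C(m-1,3) + 24·C(m-1,4).
At m = 14: m-1 = 13, so g_{14} = 1 + 221 + 4212 + 17160 + 17160 = 38754.

38754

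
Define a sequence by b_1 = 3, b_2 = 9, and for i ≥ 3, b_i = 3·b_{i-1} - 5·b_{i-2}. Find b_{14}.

-107991

Step forward from the initial values:
b_3 = 12  b_4 = -9  b_5 = -87  …  b_{11} = 2937  b_{12} = -15984  b_{13} = -62637  b_{14} = -107991.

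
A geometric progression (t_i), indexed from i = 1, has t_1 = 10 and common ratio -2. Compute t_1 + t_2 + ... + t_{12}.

-13650

t_i = 10·(-2)^(i-1).
S = 10·((-2)^12 - 1)/(-2 - 1) = 10·(4096 - 1)/(-3) = -13650.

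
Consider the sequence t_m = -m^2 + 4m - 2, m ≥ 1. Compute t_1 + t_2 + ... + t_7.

Over m = 1..7: Σm = 28, Σm² = 140.
Total = (-1)·140 + (4)·28 + (-2)·7 = -42.

-42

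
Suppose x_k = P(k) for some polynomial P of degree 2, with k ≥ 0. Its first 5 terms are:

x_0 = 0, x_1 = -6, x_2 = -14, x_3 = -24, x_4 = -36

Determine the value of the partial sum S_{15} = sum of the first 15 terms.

1st diffs: -6, -8, -10, -12.
2nd diffs: -2, -2, -2 (constant).
So x_k = -k^2 - 5k.
Continuing: …, -50, -66, -84, -104, …, x_{14} = -266.
Summing k = 0..14 (15 terms) gives -1540.

-1540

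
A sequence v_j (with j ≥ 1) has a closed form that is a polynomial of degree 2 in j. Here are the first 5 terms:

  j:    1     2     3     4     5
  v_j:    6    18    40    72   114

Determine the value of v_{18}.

1st diffs: 12, 22, 32, 42.
2nd diffs: 10, 10, 10 (constant).
Newton forward-difference form: v_j = 6 + 12·C(j-1,1) + 10·C(j-1,2).
At j = 18: j-1 = 17, so v_{18} = 6 + 204 + 1360 = 1570.

1570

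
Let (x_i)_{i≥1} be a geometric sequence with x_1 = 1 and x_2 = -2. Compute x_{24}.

-8388608

Common ratio r = -2.
x_i = 1·(-2)^(i-1).
x_{24} = 1·(-2)^23 = -8388608.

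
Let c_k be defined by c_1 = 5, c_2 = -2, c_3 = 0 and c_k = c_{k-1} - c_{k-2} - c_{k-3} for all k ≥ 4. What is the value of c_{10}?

Compute successive terms:
c_4 = -3;  c_5 = -1;  c_6 = 2;  c_7 = 6;  c_8 = 5;  c_9 = -3;  c_{10} = -14.

-14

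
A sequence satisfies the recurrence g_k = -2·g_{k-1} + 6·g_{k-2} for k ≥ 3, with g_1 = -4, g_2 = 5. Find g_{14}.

44000960

Compute successive terms:
g_3 = -34;  g_4 = 98;  g_5 = -400;  …;  g_{11} = -908320;  g_{12} = 3310112;  g_{13} = -12070144;  g_{14} = 44000960.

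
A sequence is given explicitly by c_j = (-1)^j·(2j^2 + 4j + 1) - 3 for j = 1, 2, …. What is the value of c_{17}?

(-1)^17 = -1; 2j^2 + 4j + 1 at j=17 is 647; so c_{17} = -650.

-650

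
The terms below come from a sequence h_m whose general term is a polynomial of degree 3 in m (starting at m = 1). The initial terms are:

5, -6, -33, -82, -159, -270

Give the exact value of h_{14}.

-3102

1st diffs: -11, -27, -49, -77, -111.
2nd diffs: -16, -22, -28, -34.
3rd diffs: -6, -6, -6 (constant).
Newton forward-difference form: h_m = 5 + (-11)·C(m-1,1) + (-16)·C(m-1,2) + (-6)·C(m-1,3).
At m = 14: m-1 = 13, so h_{14} = 5 - 143 - 1248 - 1716 = -3102.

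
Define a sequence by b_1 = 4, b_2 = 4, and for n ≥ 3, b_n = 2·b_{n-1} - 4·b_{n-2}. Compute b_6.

Compute successive terms:
b_3 = -8;  b_4 = -32;  b_5 = -32;  b_6 = 64.

64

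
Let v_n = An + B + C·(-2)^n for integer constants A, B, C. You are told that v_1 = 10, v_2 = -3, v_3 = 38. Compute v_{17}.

393300

At n = 1, 2, 3: A + B - 2C = 10; 2A + B + 4C = -3; 3A + B - 8C = 38.
Subtracting the first from the second: A + 6C = -13.
Subtracting the second from the third: A - 12C = 41.
Solving: C = -3, A = 5, then B = -1.
Therefore v_{17} = 85 + (-1) + (-3)·(-131072) = 393300.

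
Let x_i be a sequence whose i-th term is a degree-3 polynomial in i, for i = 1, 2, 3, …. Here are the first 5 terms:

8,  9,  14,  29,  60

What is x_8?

309

1st diffs: 1, 5, 15, 31.
2nd diffs: 4, 10, 16.
3rd diffs: 6, 6 (constant).
Newton forward-difference form: x_i = 8 + 1·C(i-1,1) + 4·C(i-1,2) + 6·C(i-1,3).
At i = 8: i-1 = 7, so x_8 = 8 + 7 + 84 + 210 = 309.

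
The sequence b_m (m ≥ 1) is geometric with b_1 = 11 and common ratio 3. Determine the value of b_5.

891

b_m = 11·3^(m-1).
b_5 = 11·3^4 = 891.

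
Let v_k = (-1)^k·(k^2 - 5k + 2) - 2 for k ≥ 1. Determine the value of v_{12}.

84

(-1)^12 = 1; k^2 - 5k + 2 at k=12 is 86; so v_{12} = 84.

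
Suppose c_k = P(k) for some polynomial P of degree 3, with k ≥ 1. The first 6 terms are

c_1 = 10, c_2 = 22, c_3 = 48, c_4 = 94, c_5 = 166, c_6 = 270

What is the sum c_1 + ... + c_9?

1st diffs: 12, 26, 46, 72, 104.
2nd diffs: 14, 20, 26, 32.
3rd diffs: 6, 6, 6 (constant).
So c_k = k^3 + k^2 + 2k + 6.
Continuing: 412, 598, 834.
Summing k = 1..9 (9 terms) gives 2454.

2454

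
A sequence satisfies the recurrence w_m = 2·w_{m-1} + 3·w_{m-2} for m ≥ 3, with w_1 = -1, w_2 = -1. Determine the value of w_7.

Applying the relation repeatedly:
w_3 = -5  w_4 = -13  w_5 = -41  w_6 = -121  w_7 = -365.
(Characteristic roots are 3 and -1.)

-365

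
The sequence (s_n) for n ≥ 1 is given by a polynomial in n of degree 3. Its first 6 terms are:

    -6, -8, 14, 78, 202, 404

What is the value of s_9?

1st diffs: -2, 22, 64, 124, 202.
2nd diffs: 24, 42, 60, 78.
3rd diffs: 18, 18, 18 (constant).
Newton forward-difference form: s_n = -6 + (-2)·C(n-1,1) + 24·C(n-1,2) + 18·C(n-1,3).
At n = 9: n-1 = 8, so s_9 = -6 - 16 + 672 + 1008 = 1658.

1658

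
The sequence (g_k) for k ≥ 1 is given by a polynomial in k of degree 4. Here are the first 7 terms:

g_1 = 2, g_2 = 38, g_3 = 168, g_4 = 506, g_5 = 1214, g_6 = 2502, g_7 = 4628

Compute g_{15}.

1st diffs: 36, 130, 338, 708, 1288, 2126.
2nd diffs: 94, 208, 370, 580, 838.
3rd diffs: 114, 162, 210, 258.
4th diffs: 48, 48, 48 (constant).
Newton forward-difference form: g_k = 2 + 36·C(k-1,1) + 94·C(k-1,2) + 114·C(k-1,3) + 48·C(k-1,4).
At k = 15: k-1 = 14, so g_{15} = 2 + 504 + 8554 + 41496 + 48048 = 98604.

98604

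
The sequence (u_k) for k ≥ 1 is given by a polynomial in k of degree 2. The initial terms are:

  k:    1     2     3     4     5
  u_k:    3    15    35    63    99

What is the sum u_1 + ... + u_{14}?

1st diffs: 12, 20, 28, 36.
2nd diffs: 8, 8, 8 (constant).
Newton forward-difference form: u_k = 3 + 12·C(k-1,1) + 8·C(k-1,2).
Continuing: …, 143, 195, 255, 323, …, u_{14} = 783.
Summing k = 1..14 (14 terms) gives 4046.

4046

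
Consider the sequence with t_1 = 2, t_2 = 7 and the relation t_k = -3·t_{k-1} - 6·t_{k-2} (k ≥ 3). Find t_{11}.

-26973

Iterate the recurrence:
t_3 = -33, t_4 = 57, t_5 = 27, t_6 = -423, t_7 = 1107, t_8 = -783, t_9 = -4293, t_{10} = 17577, t_{11} = -26973.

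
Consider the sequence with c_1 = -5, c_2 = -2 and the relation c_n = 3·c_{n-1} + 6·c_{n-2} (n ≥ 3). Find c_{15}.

-1439325936

Iterate the recurrence:
c_3 = -36;  c_4 = -120;  c_5 = -576;  …;  c_{12} = -17219952;  c_{13} = -75291120;  c_{14} = -329193072;  c_{15} = -1439325936.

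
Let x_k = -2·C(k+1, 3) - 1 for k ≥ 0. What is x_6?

C(7, 3) = 35, so x_6 = -71.

-71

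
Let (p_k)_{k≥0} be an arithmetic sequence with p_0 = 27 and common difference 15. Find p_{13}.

222

p_k = 27 + (k - 0)·15.
p_{13} = 27 + 13·15 = 222.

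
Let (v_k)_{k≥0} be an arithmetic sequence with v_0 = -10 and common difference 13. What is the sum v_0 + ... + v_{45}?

12995

v_k = -10 + (k - 0)·13.
v_{45} = 575; S = 46·(-10 + 575)/2 = 12995.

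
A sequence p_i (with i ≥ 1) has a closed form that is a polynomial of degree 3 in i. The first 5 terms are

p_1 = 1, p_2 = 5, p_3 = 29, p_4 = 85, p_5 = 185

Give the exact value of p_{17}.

9185

1st diffs: 4, 24, 56, 100.
2nd diffs: 20, 32, 44.
3rd diffs: 12, 12 (constant).
So p_i = 2i^3 - 2i^2 - 4i + 5.
Evaluating at i = 17 gives p_{17} = 9185.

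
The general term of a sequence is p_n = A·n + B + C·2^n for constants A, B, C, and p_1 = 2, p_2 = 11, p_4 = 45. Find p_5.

82

Plug in n = 1, 2, 4: A + B + 2C = 2; 2A + B + 4C = 11; 4A + B + 16C = 45.
Subtracting the first from the second: A + 2C = 9.
Subtracting the second from the third: 2A + 12C = 34.
Solving: C = 2, A = 5, then B = -7.
Hence p_5 = 5·5 + (-7) + 2·32 = 82.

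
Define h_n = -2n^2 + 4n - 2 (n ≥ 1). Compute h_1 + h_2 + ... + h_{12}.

-1012

Over n = 1..12: Σn = 78, Σn² = 650.
Total = (-2)·650 + (4)·78 + (-2)·12 = -1012.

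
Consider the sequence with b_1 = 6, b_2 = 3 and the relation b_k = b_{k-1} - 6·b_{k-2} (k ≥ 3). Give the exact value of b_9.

Step forward from the initial values:
b_3 = -33; b_4 = -51; b_5 = 147; b_6 = 453; b_7 = -429; b_8 = -3147; b_9 = -573.

-573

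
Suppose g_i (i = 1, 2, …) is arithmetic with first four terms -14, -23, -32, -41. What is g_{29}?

Common difference d = -9.
g_i = -14 + (i - 1)·(-9).
g_{29} = -14 + 28·(-9) = -266.

-266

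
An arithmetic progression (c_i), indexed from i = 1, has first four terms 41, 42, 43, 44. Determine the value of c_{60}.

Common difference d = 1.
c_i = 41 + (i - 1)·1.
c_{60} = 41 + 59·1 = 100.

100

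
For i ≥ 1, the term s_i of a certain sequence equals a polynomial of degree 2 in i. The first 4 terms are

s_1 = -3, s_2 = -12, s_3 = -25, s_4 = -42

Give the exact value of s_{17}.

-627

1st diffs: -9, -13, -17.
2nd diffs: -4, -4 (constant).
Newton forward-difference form: s_i = -3 + (-9)·C(i-1,1) + (-4)·C(i-1,2).
At i = 17: i-1 = 16, so s_{17} = -3 - 144 - 480 = -627.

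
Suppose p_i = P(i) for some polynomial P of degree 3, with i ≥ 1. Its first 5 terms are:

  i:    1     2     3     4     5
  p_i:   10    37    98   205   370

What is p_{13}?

1st diffs: 27, 61, 107, 165.
2nd diffs: 34, 46, 58.
3rd diffs: 12, 12 (constant).
So p_i = 2i^3 + 5i^2 - 2i + 5.
Evaluating at i = 13 gives p_{13} = 5218.

5218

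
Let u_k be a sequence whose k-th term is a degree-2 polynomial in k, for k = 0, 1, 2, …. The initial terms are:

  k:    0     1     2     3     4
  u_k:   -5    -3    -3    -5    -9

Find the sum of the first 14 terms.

-616

1st diffs: 2, 0, -2, -4.
2nd diffs: -2, -2, -2 (constant).
So u_k = -k^2 + 3k - 5.
Continuing: …, -15, -23, -33, -45, …, u_{13} = -135.
Summing k = 0..13 (14 terms) gives -616.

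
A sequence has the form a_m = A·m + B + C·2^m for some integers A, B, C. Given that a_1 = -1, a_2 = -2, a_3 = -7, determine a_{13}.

Plug in m = 1, 2, 3: A + B + 2C = -1; 2A + B + 4C = -2; 3A + B + 8C = -7.
Subtracting the first from the second: A + 2C = -1.
Subtracting the second from the third: A + 4C = -5.
Solving: C = -2, A = 3, then B = 0.
Therefore a_{13} = 39 + 0 + (-2)·8192 = -16345.

-16345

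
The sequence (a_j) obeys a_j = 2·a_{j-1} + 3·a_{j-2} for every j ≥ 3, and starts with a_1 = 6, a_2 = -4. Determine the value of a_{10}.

9836

Step forward from the initial values:
a_3 = 10; a_4 = 8; a_5 = 46; a_6 = 116; a_7 = 370; a_8 = 1088; a_9 = 3286; a_{10} = 9836.
(Characteristic roots are 3 and -1.)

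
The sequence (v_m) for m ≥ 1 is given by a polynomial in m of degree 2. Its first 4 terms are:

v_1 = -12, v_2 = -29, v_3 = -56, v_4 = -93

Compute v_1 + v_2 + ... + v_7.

1st diffs: -17, -27, -37.
2nd diffs: -10, -10 (constant).
Newton forward-difference form: v_m = -12 + (-17)·C(m-1,1) + (-10)·C(m-1,2).
Continuing: -140, -197, -264.
Summing m = 1..7 (7 terms) gives -791.

-791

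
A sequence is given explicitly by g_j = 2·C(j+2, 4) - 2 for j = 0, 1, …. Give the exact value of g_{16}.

6118

C(18, 4) = 3060, so g_{16} = 6118.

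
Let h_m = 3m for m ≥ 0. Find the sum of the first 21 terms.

630

Over m = 0..20: Σm = 210.
Total = (3)·210 = 630.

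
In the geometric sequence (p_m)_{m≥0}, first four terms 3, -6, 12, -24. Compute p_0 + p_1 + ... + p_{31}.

Common ratio r = -2.
p_m = 3·(-2)^(m-0).
S = 3·((-2)^32 - 1)/(-2 - 1) = 3·(4294967296 - 1)/(-3) = -4294967295.

-4294967295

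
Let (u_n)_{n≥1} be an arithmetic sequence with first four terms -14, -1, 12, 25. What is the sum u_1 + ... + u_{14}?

987

Common difference d = 13.
u_n = -14 + (n - 1)·13.
u_{14} = 155; S = 14·(-14 + 155)/2 = 987.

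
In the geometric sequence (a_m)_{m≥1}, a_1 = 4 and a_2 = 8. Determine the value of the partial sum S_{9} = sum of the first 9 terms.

2044

Common ratio r = 2.
a_m = 4·2^(m-1).
S = 4·(2^9 - 1)/(2 - 1) = 4·(512 - 1)/(1) = 2044.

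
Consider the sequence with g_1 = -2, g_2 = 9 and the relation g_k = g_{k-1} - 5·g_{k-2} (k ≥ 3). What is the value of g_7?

Compute successive terms:
g_3 = 19;  g_4 = -26;  g_5 = -121;  g_6 = 9;  g_7 = 614.

614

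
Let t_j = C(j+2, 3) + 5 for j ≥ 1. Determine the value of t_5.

C(7, 3) = 35, so t_5 = 40.

40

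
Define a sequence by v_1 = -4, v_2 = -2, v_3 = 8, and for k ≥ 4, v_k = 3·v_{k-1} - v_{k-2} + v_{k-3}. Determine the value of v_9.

3284

Applying the relation repeatedly:
v_4 = 22, v_5 = 56, v_6 = 154, v_7 = 428, v_8 = 1186, v_9 = 3284.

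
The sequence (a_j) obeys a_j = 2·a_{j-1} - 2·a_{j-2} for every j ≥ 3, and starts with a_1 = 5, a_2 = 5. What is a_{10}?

80

Iterate the recurrence:
a_3 = 0; a_4 = -10; a_5 = -20; a_6 = -20; a_7 = 0; a_8 = 40; a_9 = 80; a_{10} = 80.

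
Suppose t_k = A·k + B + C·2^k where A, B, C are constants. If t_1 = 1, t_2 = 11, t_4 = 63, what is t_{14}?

65555

At k = 1, 2, 4: A + B + 2C = 1; 2A + B + 4C = 11; 4A + B + 16C = 63.
Subtracting the first from the second: A + 2C = 10.
Subtracting the second from the third: 2A + 12C = 52.
Solving: C = 4, A = 2, then B = -9.
So t_k = 2·k + (-9) + 4·2^k; at k=14 this is 65555.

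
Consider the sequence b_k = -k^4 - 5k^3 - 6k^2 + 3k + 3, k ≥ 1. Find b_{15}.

-68802

b_{15} = -1·15^4 - 5·15^3 - 6·15^2 + 3·15 + 3 = -68802.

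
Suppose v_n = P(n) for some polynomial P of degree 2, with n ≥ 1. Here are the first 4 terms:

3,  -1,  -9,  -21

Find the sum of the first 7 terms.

-203

1st diffs: -4, -8, -12.
2nd diffs: -4, -4 (constant).
Newton forward-difference form: v_n = 3 + (-4)·C(n-1,1) + (-4)·C(n-1,2).
Continuing: -37, -57, -81.
Summing n = 1..7 (7 terms) gives -203.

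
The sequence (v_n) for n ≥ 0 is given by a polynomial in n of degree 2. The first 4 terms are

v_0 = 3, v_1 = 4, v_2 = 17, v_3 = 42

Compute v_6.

1st diffs: 1, 13, 25.
2nd diffs: 12, 12 (constant).
Newton forward-difference form: v_n = 3 + 1·C(n,1) + 12·C(n,2).
At n = 6: n = 6, so v_6 = 3 + 6 + 180 = 189.

189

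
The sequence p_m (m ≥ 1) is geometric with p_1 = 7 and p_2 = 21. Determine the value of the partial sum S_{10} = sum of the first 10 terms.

Common ratio r = 3.
p_m = 7·3^(m-1).
S = 7·(3^10 - 1)/(3 - 1) = 7·(59049 - 1)/(2) = 206668.

206668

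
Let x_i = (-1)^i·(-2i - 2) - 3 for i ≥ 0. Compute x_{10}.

-25

(-1)^10 = 1; -2i - 2 at i=10 is -22; so x_{10} = -25.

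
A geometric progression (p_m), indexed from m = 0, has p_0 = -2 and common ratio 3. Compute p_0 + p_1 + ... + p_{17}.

-387420488

p_m = (-2)·3^(m-0).
S = (-2)·(3^18 - 1)/(3 - 1) = (-2)·(387420489 - 1)/(2) = -387420488.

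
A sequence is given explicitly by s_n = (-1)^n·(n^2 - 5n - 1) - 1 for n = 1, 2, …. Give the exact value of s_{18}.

232

(-1)^18 = 1; n^2 - 5n - 1 at n=18 is 233; so s_{18} = 232.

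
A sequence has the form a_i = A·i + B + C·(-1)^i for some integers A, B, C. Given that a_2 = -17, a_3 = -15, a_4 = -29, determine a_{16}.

At i = 2, 3, 4: 2A + B + C = -17; 3A + B - C = -15; 4A + B + C = -29.
Subtracting the first from the second: A - 2C = 2.
Subtracting the second from the third: A + 2C = -14.
Solving: C = -4, A = -6, then B = -1.
So a_i = -6·i + (-1) + (-4)·(-1)^i; at i=16 this is -101.

-101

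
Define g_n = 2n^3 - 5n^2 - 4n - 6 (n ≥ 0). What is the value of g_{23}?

21591

g_{23} = 2·23^3 - 5·23^2 - 4·23 - 6 = 21591.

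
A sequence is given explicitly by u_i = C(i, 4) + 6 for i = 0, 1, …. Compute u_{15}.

1371

C(15, 4) = 1365, so u_{15} = 1371.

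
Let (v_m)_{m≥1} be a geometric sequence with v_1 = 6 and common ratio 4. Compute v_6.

v_m = 6·4^(m-1).
v_6 = 6·4^5 = 6144.

6144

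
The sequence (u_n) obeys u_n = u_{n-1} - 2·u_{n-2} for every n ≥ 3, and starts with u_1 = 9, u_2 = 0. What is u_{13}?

Applying the relation repeatedly:
u_3 = -18  u_4 = -18  u_5 = 18  …  u_{10} = 54  u_{11} = 306  u_{12} = 198  u_{13} = -414.

-414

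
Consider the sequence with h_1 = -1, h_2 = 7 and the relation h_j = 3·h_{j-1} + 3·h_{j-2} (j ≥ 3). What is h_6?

Applying the relation repeatedly:
h_3 = 18, h_4 = 75, h_5 = 279, h_6 = 1062.

1062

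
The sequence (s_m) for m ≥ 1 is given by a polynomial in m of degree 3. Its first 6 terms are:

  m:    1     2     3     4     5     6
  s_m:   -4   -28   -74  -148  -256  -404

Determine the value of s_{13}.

1st diffs: -24, -46, -74, -108, -148.
2nd diffs: -22, -28, -34, -40.
3rd diffs: -6, -6, -6 (constant).
Newton forward-difference form: s_m = -4 + (-24)·C(m-1,1) + (-22)·C(m-1,2) + (-6)·C(m-1,3).
At m = 13: m-1 = 12, so s_{13} = -4 - 288 - 1452 - 1320 = -3064.

-3064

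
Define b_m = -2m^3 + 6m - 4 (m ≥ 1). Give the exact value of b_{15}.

b_{15} = -2·15^3 + 6·15 - 4 = -6664.

-6664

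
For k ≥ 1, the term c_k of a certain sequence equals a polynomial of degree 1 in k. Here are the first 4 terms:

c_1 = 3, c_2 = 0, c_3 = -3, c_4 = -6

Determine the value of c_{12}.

-30

1st diffs: -3, -3, -3 (constant).
So c_k = -3k + 6.
Evaluating at k = 12 gives c_{12} = -30.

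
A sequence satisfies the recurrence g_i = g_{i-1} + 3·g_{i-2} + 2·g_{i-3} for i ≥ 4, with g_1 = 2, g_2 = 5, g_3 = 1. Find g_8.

g_4 = 20; g_5 = 33; g_6 = 95; g_7 = 234; g_8 = 585.

585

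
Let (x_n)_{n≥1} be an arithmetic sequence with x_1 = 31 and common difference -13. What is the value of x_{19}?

-203

x_n = 31 + (n - 1)·(-13).
x_{19} = 31 + 18·(-13) = -203.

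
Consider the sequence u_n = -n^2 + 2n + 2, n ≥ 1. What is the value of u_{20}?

-358

u_{20} = -1·20^2 + 2·20 + 2 = -358.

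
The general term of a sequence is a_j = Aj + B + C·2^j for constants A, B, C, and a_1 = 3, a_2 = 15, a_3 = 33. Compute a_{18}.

At j = 1, 2, 3: A + B + 2C = 3; 2A + B + 4C = 15; 3A + B + 8C = 33.
Subtracting the first from the second: A + 2C = 12.
Subtracting the second from the third: A + 4C = 18.
Solving: C = 3, A = 6, then B = -9.
Hence a_{18} = 6·18 + (-9) + 3·262144 = 786531.

786531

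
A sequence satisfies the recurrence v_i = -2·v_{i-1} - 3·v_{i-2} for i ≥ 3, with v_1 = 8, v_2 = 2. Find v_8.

Compute successive terms:
v_3 = -28; v_4 = 50; v_5 = -16; v_6 = -118; v_7 = 284; v_8 = -214.

-214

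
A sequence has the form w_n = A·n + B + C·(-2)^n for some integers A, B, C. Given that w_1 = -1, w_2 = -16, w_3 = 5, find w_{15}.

65489

At n = 1, 2, 3: A + B - 2C = -1; 2A + B + 4C = -16; 3A + B - 8C = 5.
Subtracting the first from the second: A + 6C = -15.
Subtracting the second from the third: A - 12C = 21.
Solving: C = -2, A = -3, then B = -2.
Therefore w_{15} = -45 + (-2) + (-2)·(-32768) = 65489.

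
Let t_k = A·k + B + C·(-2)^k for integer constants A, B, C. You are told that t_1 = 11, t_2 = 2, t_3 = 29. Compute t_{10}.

-2014

Write the equations: A + B - 2C = 11; 2A + B + 4C = 2; 3A + B - 8C = 29.
Subtracting the first from the second: A + 6C = -9.
Subtracting the second from the third: A - 12C = 27.
Solving: C = -2, A = 3, then B = 4.
So t_k = 3·k + 4 + (-2)·(-2)^k; at k=10 this is -2014.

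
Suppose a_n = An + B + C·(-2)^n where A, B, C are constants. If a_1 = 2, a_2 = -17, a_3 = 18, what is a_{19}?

Write the equations: A + B - 2C = 2; 2A + B + 4C = -17; 3A + B - 8C = 18.
Subtracting the first from the second: A + 6C = -19.
Subtracting the second from the third: A - 12C = 35.
Solving: C = -3, A = -1, then B = -3.
So a_n = -1·n + (-3) + (-3)·(-2)^n; at n=19 this is 1572842.

1572842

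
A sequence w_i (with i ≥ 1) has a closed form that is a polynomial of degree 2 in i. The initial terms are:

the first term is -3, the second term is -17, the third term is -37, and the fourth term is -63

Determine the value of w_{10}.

1st diffs: -14, -20, -26.
2nd diffs: -6, -6 (constant).
So w_i = -3i^2 - 5i + 5.
Evaluating at i = 10 gives w_{10} = -345.

-345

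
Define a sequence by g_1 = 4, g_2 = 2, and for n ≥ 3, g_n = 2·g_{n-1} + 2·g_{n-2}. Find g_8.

1616

g_3 = 12;  g_4 = 28;  g_5 = 80;  g_6 = 216;  g_7 = 592;  g_8 = 1616.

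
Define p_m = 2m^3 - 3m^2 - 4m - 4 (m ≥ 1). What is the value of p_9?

p_9 = 2·9^3 - 3·9^2 - 4·9 - 4 = 1175.

1175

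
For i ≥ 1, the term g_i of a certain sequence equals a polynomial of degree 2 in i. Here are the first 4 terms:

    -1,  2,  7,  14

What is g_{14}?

1st diffs: 3, 5, 7.
2nd diffs: 2, 2 (constant).
Newton forward-difference form: g_i = -1 + 3·C(i-1,1) + 2·C(i-1,2).
At i = 14: i-1 = 13, so g_{14} = -1 + 39 + 156 = 194.

194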